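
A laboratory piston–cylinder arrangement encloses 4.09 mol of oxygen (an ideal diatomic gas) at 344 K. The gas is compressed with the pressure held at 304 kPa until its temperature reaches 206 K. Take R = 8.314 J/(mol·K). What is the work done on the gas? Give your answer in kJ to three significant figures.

W ≈ 4.69 kJ

Isobaric: W = P ΔV = nR ΔT.
W = (4.09)(8.314)(206 − 344) = -4693 J.
Work on gas = −W_by = 4693 J.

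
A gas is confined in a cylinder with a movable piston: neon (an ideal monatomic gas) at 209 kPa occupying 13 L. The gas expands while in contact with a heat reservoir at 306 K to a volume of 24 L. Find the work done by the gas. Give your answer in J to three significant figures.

Isothermal: W = nRT ln(V₂/V₁) = P₁V₁ ln(V₂/V₁).
P₁V₁ = (209 kPa)(13 L) = 2717 J.
W = 2717 × ln(24/13) = 2717 × 0.6131
W_by_gas = 1666 J.

W ≈ 1670 J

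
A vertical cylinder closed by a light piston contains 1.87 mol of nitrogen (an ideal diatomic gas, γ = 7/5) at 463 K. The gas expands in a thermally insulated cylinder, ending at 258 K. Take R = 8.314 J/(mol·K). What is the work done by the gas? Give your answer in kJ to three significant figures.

Adiabatic ⇒ Q = 0, so W_by = −ΔU = nCᵥ(T₁ − T₂).
Cᵥ = 5R/2 = 20.79 J/(mol·K).
W = (1.87)(20.79)(463 − 258) = 7968 J.

W ≈ 7.97 kJ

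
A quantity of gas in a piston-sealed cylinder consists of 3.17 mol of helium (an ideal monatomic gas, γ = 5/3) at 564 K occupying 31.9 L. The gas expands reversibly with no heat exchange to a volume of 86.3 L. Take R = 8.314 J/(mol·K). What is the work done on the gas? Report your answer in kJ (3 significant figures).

W ≈ -10.8 kJ

Adiabatic: TV^(γ−1) = const with γ = 5/3.
T₂ = T₁ (V₁/V₂)^(γ−1) = 564 × (31.9/86.3)^0.667 = 564 × 0.5151 = 290.5 K.
W_by = nCᵥ(T₁ − T₂) = (3.17)(12.47)(564 − 290.5) = 10813 J.
Work on gas = −W_by = -10813 J.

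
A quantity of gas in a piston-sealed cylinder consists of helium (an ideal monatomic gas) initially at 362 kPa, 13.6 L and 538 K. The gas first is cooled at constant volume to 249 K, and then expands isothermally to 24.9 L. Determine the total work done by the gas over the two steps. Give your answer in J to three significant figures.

W_total ≈ 1380 J

Step 1 (isochoric): W = 0 (constant volume).
After step 1: P = 167.5 kPa (V unchanged).
Step 2 (isothermal): W = P₁V₁ ln(V₂/V₁) = (2279) ln(24.9/13.6) = 1378 J.
W_total = 0 + 1378 = 1378 J.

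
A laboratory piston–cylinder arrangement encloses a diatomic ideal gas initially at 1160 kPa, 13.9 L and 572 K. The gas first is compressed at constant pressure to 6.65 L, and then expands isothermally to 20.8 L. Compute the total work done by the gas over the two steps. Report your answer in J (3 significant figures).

W_total ≈ 387 J

Step 1 (isobaric): W = PΔV = (1160 kPa)(6.65 − 13.9 L) = -8410 J.
After step 1: P = 1160 kPa, V = 6.65 L, T = 273.7 K.
Step 2 (isothermal): W = P₁V₁ ln(V₂/V₁) = (7714) ln(20.8/6.65) = 8797 J.
W_total = -8410 + 8797 = 386.6 J.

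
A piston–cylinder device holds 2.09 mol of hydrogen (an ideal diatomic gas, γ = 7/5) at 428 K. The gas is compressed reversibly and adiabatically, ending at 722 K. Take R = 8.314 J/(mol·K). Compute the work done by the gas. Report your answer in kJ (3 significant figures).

W ≈ -12.8 kJ

Adiabatic ⇒ Q = 0, so W_by = −ΔU = nCᵥ(T₁ − T₂).
Cᵥ = 5R/2 = 20.79 J/(mol·K).
W = (2.09)(20.79)(428 − 722) = -12772 J.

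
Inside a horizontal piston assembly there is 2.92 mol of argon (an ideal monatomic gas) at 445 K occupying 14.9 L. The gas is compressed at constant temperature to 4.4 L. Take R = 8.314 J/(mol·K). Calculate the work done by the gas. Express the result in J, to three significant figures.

W ≈ -13200 J

Isothermal: W = nRT ln(V₂/V₁).
W = (2.92)(8.314)(445) × ln(4.4/14.9)
  = 10803 × -1.22
W_by_gas = -13177 J.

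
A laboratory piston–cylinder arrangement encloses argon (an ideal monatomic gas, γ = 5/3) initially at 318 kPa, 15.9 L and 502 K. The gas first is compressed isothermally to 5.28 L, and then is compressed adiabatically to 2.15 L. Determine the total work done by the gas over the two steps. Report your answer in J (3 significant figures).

W_total ≈ -11800 J

Step 1 (isothermal): W = P₁V₁ ln(V₂/V₁) = (5056) ln(5.28/15.9) = -5574 J.
After step 1: P = 957.6 kPa, V = 5.28 L, T = 502 K.
Step 2 (adiabatic): W = (P₁V₁ − P₂V₂)/(γ−1) = (5056 − 9204)/0.667 = -6221 J.
W_total = -5574 − 6221 = -11795 J.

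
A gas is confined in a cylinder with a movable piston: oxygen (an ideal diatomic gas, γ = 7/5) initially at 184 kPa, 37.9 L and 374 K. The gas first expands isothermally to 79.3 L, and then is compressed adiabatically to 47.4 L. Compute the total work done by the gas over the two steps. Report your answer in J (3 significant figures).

W_total ≈ 1160 J

Step 1 (isothermal): W = P₁V₁ ln(V₂/V₁) = (6974) ln(79.3/37.9) = 5149 J.
After step 1: P = 87.94 kPa, V = 79.3 L, T = 374 K.
Step 2 (adiabatic): W = (P₁V₁ − P₂V₂)/(γ−1) = (6974 − 8568)/0.4 = -3985 J.
W_total = 5149 − 3985 = 1164 J.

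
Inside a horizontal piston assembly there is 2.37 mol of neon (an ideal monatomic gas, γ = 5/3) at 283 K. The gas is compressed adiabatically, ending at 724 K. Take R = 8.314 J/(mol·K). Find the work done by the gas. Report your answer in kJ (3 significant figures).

W ≈ -13.0 kJ

Adiabatic ⇒ Q = 0, so W_by = −ΔU = nCᵥ(T₁ − T₂).
Cᵥ = 3R/2 = 12.47 J/(mol·K).
W = (2.37)(12.47)(283 − 724) = -13034 J.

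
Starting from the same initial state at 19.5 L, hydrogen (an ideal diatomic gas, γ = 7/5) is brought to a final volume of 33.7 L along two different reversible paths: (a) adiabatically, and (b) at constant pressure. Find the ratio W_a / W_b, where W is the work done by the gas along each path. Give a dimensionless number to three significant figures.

Path (a) adiabatic: W = P₁V₁(1 − (V₁/V₂)^(γ−1))/(γ−1) → W_a/(P₁V₁) = 0.4914.
Path (b) isobaric: W = P₁(V₂ − V₁) → W_b/(P₁V₁) = 0.7282.
W_a / W_b = 0.4914 / 0.7282 = 0.6748.

W_a / W_b ≈ 0.675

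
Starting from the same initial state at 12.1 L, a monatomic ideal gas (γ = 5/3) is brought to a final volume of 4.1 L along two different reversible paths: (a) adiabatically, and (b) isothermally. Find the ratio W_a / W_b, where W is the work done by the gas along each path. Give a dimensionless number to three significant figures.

Path (a) adiabatic: W = P₁V₁(1 − (V₁/V₂)^(γ−1))/(γ−1) → W_a/(P₁V₁) = -1.586.
Path (b) isothermal: W = P₁V₁ ln(V₂/V₁) → W_b/(P₁V₁) = -1.082.
W_a / W_b = -1.586 / -1.082 = 1.466.

W_a / W_b ≈ 1.47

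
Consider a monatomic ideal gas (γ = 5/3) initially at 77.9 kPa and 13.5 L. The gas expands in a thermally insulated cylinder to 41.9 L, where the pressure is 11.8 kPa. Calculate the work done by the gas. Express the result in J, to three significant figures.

W ≈ 836 J

Adiabatic: W = (P₁V₁ − P₂V₂)/(γ − 1) with γ = 5/3.
P₁V₁ = 1052 J, P₂V₂ = 494.4 J.
W = (1052 − 494.4) / 0.6667 = 835.8 J.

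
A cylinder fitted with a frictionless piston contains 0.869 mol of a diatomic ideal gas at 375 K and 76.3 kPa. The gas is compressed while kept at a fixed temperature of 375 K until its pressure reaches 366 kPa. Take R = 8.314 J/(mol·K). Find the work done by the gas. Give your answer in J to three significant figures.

Isothermal process: W = nRT ln(V₂/V₁) = nRT ln(P₁/P₂).
W = (0.869)(8.314)(375) × ln(76.3/366)
  = 2709 × ln(0.2085) = 2709 × -1.568
W_by_gas = -4248 J.

W ≈ -4250 J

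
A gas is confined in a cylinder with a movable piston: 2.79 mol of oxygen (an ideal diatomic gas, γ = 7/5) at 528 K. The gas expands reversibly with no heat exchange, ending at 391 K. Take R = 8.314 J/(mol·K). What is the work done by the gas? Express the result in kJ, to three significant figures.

W ≈ 7.94 kJ

Adiabatic ⇒ Q = 0, so W_by = −ΔU = nCᵥ(T₁ − T₂).
Cᵥ = 5R/2 = 20.79 J/(mol·K).
W = (2.79)(20.79)(528 − 391) = 7945 J.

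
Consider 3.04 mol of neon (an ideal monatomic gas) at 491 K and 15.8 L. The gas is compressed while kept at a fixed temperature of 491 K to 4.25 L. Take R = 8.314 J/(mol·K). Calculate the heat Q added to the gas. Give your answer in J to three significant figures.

Isothermal ⇒ ΔU = 0, so Q = W = nRT ln(V₂/V₁).
Q = (3.04)(8.314)(491) ln(4.25/15.8) = 12410 × -1.313 = -16295 J.

Q ≈ -16300 J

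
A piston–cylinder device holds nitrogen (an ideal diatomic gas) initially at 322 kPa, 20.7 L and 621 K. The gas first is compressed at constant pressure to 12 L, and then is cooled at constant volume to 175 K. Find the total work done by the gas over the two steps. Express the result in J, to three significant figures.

W_total ≈ -2800 J

Step 1 (isobaric): W = PΔV = (322 kPa)(12 − 20.7 L) = -2801 J.
Step 2 (isochoric): W = 0 (constant volume).
W_total = -2801 + 0 = -2801 J.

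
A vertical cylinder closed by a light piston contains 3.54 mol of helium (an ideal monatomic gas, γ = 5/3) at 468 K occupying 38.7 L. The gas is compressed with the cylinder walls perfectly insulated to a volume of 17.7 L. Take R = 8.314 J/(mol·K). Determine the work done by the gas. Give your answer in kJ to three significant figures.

W ≈ -14.1 kJ

Adiabatic: TV^(γ−1) = const with γ = 5/3.
T₂ = T₁ (V₁/V₂)^(γ−1) = 468 × (38.7/17.7)^0.667 = 468 × 1.685 = 788.4 K.
W_by = nCᵥ(T₁ − T₂) = (3.54)(12.47)(468 − 788.4) = -14144 J.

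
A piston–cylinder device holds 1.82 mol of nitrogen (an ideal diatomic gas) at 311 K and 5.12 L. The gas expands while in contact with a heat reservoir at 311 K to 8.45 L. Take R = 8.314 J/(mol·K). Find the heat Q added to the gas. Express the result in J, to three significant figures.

Q ≈ 2360 J

Isothermal ⇒ ΔU = 0, so Q = W = nRT ln(V₂/V₁).
Q = (1.82)(8.314)(311) ln(8.45/5.12) = 4706 × 0.501 = 2358 J.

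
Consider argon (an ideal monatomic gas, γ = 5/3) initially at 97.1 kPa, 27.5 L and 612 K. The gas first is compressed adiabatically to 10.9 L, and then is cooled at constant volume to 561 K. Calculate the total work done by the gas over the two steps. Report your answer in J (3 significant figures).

W_total ≈ -3420 J

Step 1 (adiabatic): W = (P₁V₁ − P₂V₂)/(γ−1) = (2670 − 4949)/0.667 = -3418 J.
Step 2 (isochoric): W = 0 (constant volume).
W_total = -3418 + 0 = -3418 J.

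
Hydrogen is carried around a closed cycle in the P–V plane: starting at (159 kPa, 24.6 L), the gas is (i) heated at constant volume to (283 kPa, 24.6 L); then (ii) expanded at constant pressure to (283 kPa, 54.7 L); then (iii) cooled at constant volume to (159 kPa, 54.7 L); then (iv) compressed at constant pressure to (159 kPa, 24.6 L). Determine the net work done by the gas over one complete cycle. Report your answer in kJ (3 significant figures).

W_net ≈ 3.73 kJ

Constant-volume legs do no work.
W(ii) = (283)(54.7 − 24.6) = 8518 J; W(iv) = (159)(24.6 − 54.7) = -4786 J.
W_net = 8518 − 4786 = 3732 J (the clockwise enclosed area).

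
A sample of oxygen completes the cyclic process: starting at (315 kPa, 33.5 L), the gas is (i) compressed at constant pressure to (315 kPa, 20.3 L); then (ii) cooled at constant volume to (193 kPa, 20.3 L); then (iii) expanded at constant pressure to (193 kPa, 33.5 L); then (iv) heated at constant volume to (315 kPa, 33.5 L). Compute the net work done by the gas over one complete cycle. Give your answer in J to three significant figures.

W_net ≈ -1610 J

Constant-volume legs do no work.
W(i) = (315)(20.3 − 33.5) = -4158 J; W(iii) = (193)(33.5 − 20.3) = 2548 J.
W_net = -4158 + 2548 = -1610 J (the counter-clockwise enclosed area).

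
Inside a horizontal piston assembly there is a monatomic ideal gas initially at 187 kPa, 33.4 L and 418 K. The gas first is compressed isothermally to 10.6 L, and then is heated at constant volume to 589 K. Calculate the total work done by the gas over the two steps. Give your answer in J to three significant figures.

W_total ≈ -7170 J

Step 1 (isothermal): W = P₁V₁ ln(V₂/V₁) = (6246) ln(10.6/33.4) = -7168 J.
Step 2 (isochoric): W = 0 (constant volume).
W_total = -7168 + 0 = -7168 J.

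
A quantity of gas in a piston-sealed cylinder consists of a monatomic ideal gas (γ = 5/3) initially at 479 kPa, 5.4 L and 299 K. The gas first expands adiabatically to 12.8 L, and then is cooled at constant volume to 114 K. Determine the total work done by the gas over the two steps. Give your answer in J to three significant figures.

Step 1 (adiabatic): W = (P₁V₁ − P₂V₂)/(γ−1) = (2587 − 1455)/0.667 = 1697 J.
Step 2 (isochoric): W = 0 (constant volume).
W_total = 1697 + 0 = 1697 J.

W_total ≈ 1700 J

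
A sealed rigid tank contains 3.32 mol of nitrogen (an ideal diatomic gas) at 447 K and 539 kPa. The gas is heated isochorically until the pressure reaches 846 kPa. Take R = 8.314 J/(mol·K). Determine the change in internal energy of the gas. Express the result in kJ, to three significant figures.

ΔU ≈ 17.6 kJ

Constant volume ⇒ W = 0, so Q = ΔU = nCᵥΔT with Cᵥ = 5R/2 = 20.79 J/(mol·K).
At constant V, T₂/T₁ = P₂/P₁ ⇒ ΔT = T₁(P₂/P₁ − 1) = 447·(846/539 − 1) = 254.6 K.
ΔU = (3.32)(20.79)(254.6) = 17569 J.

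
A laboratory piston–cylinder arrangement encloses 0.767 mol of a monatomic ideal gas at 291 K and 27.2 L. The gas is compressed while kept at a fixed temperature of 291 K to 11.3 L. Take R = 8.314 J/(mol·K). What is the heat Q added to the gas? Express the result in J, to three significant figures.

Q ≈ -1630 J

Isothermal ⇒ ΔU = 0, so Q = W = nRT ln(V₂/V₁).
Q = (0.767)(8.314)(291) ln(11.3/27.2) = 1856 × -0.8784 = -1630 J.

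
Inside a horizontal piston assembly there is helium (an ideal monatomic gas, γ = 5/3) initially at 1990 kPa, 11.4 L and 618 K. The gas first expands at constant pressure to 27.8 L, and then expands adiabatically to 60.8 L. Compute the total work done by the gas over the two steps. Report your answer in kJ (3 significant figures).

Step 1 (isobaric): W = PΔV = (1990 kPa)(27.8 − 11.4 L) = 32636 J.
After step 1: P = 1990 kPa, V = 27.8 L, T = 1507 K.
Step 2 (adiabatic): W = (P₁V₁ − P₂V₂)/(γ−1) = (55322 − 32834)/0.667 = 33732 J.
W_total = 32636 + 33732 = 66368 J.

W_total ≈ 66.4 kJ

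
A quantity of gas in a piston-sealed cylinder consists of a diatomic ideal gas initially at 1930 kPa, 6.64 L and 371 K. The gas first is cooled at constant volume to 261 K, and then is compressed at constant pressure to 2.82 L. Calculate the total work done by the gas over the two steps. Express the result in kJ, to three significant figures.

W_total ≈ -5.19 kJ

Step 1 (isochoric): W = 0 (constant volume).
After step 1: P = 1358 kPa (V unchanged).
Step 2 (isobaric): W = PΔV = (1358 kPa)(2.82 − 6.64 L) = -5187 J.
W_total = 0 − 5187 = -5187 J.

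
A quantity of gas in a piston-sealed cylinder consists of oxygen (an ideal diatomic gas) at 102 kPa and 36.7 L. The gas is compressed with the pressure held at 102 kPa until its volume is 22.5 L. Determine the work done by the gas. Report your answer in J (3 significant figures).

Isobaric: W = P ΔV.
W = (102 kPa)(22.5 − 36.7 L) = (102)(-14.2) = -1448 J.

W ≈ -1450 J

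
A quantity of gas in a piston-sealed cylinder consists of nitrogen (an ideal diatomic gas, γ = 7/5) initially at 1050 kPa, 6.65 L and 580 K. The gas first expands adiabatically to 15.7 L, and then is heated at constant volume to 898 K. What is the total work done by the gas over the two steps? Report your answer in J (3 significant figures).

Step 1 (adiabatic): W = (P₁V₁ − P₂V₂)/(γ−1) = (6982 − 4952)/0.4 = 5076 J.
Step 2 (isochoric): W = 0 (constant volume).
W_total = 5076 + 0 = 5076 J.

W_total ≈ 5080 J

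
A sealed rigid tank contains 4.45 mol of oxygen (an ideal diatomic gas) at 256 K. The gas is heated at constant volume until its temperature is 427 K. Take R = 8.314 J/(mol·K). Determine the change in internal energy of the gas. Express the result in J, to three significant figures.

ΔU ≈ 15800 J

Constant volume ⇒ W = 0, so Q = ΔU = nCᵥΔT with Cᵥ = 5R/2 = 20.79 J/(mol·K).
ΔU = (4.45)(20.79)(427 − 256) = 15816 J.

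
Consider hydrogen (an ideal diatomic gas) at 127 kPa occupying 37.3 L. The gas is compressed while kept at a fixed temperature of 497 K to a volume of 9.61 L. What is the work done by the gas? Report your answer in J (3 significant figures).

Isothermal: W = nRT ln(V₂/V₁) = P₁V₁ ln(V₂/V₁).
P₁V₁ = (127 kPa)(37.3 L) = 4737 J.
W = 4737 × ln(9.61/37.3) = 4737 × -1.356
W_by_gas = -6424 J.

W ≈ -6420 J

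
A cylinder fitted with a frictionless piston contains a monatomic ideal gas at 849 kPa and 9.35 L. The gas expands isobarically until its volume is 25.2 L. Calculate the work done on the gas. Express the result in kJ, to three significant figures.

Isobaric: W = P ΔV.
W = (849 kPa)(25.2 − 9.35 L) = (849)(15.85) = 13457 J.
Work on gas = −W_by = -13457 J.

W ≈ -13.5 kJ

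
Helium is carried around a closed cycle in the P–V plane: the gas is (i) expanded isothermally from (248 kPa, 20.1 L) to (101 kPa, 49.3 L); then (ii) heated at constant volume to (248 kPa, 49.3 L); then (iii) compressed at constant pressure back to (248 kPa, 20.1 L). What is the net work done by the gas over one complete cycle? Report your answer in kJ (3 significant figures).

Leg (i): W = PᵢVᵢ ln(V_f/Vᵢ) = (4985) ln(49.3/20.1) = 4472 J.
Leg (ii): W = 0.
Leg (iii): W = PΔV = (248)(20.1 − 49.3) = -7242 J.
W_net = 4472 − 7242 = -2769 J.

W_net ≈ -2.77 kJ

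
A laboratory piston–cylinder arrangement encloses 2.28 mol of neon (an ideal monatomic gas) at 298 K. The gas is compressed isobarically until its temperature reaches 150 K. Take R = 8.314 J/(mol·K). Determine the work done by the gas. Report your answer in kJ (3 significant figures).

W ≈ -2.81 kJ

Isobaric: W = P ΔV = nR ΔT.
W = (2.28)(8.314)(150 − 298) = -2805 J.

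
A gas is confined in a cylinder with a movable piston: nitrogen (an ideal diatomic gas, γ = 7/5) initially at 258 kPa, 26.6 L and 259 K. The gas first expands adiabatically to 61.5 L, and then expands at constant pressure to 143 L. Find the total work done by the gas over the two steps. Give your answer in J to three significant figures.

W_total ≈ 11400 J

Step 1 (adiabatic): W = (P₁V₁ − P₂V₂)/(γ−1) = (6863 − 4908)/0.4 = 4887 J.
After step 1: P = 79.8 kPa, V = 61.5 L, T = 185.2 K.
Step 2 (isobaric): W = PΔV = (79.8 kPa)(143 − 61.5 L) = 6504 J.
W_total = 4887 + 6504 = 11391 J.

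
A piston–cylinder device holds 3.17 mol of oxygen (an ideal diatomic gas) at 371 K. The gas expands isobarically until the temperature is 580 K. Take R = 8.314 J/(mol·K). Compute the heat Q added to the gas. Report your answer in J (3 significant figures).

Q ≈ 19300 J

Isobaric: W = nRΔT = (3.17)(8.314)(209) = 5508 J.
ΔU = nCᵥΔT with Cᵥ = 5R/2: ΔU = (3.17)(20.79)(209) = 13771 J.
Q = ΔU + W = 13771 + 5508 = 19279 J.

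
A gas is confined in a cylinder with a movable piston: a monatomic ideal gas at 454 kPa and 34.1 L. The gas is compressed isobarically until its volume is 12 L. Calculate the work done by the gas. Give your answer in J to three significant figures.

W ≈ -10000 J

Isobaric: W = P ΔV.
W = (454 kPa)(12 − 34.1 L) = (454)(-22.1) = -10033 J.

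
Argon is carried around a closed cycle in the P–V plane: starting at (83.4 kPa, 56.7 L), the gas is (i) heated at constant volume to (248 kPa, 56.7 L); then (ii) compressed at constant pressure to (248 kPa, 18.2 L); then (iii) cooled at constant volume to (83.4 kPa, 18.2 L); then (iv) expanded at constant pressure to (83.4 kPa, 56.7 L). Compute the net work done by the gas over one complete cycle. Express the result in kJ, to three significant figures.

Constant-volume legs do no work.
W(ii) = (248)(18.2 − 56.7) = -9548 J; W(iv) = (83.4)(56.7 − 18.2) = 3211 J.
W_net = -9548 + 3211 = -6337 J (the counter-clockwise enclosed area).

W_net ≈ -6.34 kJ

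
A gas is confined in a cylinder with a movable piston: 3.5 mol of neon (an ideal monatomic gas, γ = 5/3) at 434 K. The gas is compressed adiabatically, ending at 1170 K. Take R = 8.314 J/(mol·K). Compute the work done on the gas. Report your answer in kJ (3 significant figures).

W ≈ 32.1 kJ

Adiabatic ⇒ Q = 0, so W_by = −ΔU = nCᵥ(T₁ − T₂).
Cᵥ = 3R/2 = 12.47 J/(mol·K).
W = (3.5)(12.47)(434 − 1170) = -32125 J.
Work on gas = −W_by = 32125 J.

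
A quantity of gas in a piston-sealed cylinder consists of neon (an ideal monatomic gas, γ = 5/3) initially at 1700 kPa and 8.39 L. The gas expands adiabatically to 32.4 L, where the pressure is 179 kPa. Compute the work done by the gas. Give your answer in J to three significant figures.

Adiabatic: W = (P₁V₁ − P₂V₂)/(γ − 1) with γ = 5/3.
P₁V₁ = 14263 J, P₂V₂ = 5800 J.
W = (14263 − 5800) / 0.6667 = 12695 J.

W ≈ 12700 J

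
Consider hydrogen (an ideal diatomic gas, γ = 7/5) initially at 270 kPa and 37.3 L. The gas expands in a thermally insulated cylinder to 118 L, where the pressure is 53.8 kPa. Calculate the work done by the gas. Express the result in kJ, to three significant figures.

W ≈ 9.31 kJ

Adiabatic: W = (P₁V₁ − P₂V₂)/(γ − 1) with γ = 7/5.
P₁V₁ = 10071 J, P₂V₂ = 6348 J.
W = (10071 − 6348) / 0.4 = 9307 J.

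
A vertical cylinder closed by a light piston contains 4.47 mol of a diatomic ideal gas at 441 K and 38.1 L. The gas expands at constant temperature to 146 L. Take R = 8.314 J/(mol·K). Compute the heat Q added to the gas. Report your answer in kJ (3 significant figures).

Q ≈ 22.0 kJ

Isothermal ⇒ ΔU = 0, so Q = W = nRT ln(V₂/V₁).
Q = (4.47)(8.314)(441) ln(146/38.1) = 16389 × 1.343 = 22017 J.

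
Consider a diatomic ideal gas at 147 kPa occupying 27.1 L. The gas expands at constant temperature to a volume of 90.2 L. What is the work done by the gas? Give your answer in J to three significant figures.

Isothermal: W = nRT ln(V₂/V₁) = P₁V₁ ln(V₂/V₁).
P₁V₁ = (147 kPa)(27.1 L) = 3984 J.
W = 3984 × ln(90.2/27.1) = 3984 × 1.202
W_by_gas = 4790 J.

W ≈ 4790 J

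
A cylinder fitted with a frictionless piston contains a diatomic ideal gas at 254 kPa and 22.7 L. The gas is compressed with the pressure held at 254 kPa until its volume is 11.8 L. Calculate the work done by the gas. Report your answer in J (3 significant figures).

W ≈ -2770 J

Isobaric: W = P ΔV.
W = (254 kPa)(11.8 − 22.7 L) = (254)(-10.9) = -2769 J.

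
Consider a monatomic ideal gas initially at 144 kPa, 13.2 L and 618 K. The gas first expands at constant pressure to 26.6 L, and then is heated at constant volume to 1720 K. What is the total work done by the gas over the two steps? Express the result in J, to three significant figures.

W_total ≈ 1930 J

Step 1 (isobaric): W = PΔV = (144 kPa)(26.6 − 13.2 L) = 1930 J.
Step 2 (isochoric): W = 0 (constant volume).
W_total = 1930 + 0 = 1930 J.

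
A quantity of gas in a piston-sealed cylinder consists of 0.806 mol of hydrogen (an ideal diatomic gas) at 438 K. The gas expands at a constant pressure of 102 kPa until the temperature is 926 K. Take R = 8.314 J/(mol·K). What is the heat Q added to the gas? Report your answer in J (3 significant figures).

Isobaric: W = nRΔT = (0.806)(8.314)(488) = 3270 J.
ΔU = nCᵥΔT with Cᵥ = 5R/2: ΔU = (0.806)(20.79)(488) = 8175 J.
Q = ΔU + W = 8175 + 3270 = 11445 J.

Q ≈ 11400 J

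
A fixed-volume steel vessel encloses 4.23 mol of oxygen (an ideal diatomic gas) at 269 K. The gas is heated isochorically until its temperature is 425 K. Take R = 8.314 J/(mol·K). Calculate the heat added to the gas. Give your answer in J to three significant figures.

Constant volume ⇒ W = 0, so Q = ΔU = nCᵥΔT with Cᵥ = 5R/2 = 20.79 J/(mol·K).
ΔU = (4.23)(20.79)(425 − 269) = 13716 J.

Q ≈ 13700 J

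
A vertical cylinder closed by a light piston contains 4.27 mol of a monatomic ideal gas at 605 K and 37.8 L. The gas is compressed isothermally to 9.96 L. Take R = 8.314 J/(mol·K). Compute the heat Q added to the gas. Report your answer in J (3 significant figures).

Isothermal ⇒ ΔU = 0, so Q = W = nRT ln(V₂/V₁).
Q = (4.27)(8.314)(605) ln(9.96/37.8) = 21478 × -1.334 = -28646 J.

Q ≈ -28600 J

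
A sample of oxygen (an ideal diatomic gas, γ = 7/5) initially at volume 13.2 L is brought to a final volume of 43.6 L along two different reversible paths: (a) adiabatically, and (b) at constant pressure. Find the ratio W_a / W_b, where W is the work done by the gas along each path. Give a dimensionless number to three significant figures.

Path (a) adiabatic: W = P₁V₁(1 − (V₁/V₂)^(γ−1))/(γ−1) → W_a/(P₁V₁) = 0.9498.
Path (b) isobaric: W = P₁(V₂ − V₁) → W_b/(P₁V₁) = 2.303.
W_a / W_b = 0.9498 / 2.303 = 0.4124.

W_a / W_b ≈ 0.412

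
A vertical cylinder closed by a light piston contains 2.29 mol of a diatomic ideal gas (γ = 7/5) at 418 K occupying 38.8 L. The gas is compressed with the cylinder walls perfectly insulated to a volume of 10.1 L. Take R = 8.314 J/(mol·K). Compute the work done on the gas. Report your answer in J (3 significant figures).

Adiabatic: TV^(γ−1) = const with γ = 7/5.
T₂ = T₁ (V₁/V₂)^(γ−1) = 418 × (38.8/10.1)^0.4 = 418 × 1.713 = 716.1 K.
W_by = nCᵥ(T₁ − T₂) = (2.29)(20.79)(418 − 716.1) = -14189 J.
Work on gas = −W_by = 14189 J.

W ≈ 14200 J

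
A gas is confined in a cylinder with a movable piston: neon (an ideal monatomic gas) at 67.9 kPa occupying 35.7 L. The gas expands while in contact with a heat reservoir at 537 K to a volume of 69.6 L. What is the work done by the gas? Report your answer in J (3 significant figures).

W ≈ 1620 J

Isothermal: W = nRT ln(V₂/V₁) = P₁V₁ ln(V₂/V₁).
P₁V₁ = (67.9 kPa)(35.7 L) = 2424 J.
W = 2424 × ln(69.6/35.7) = 2424 × 0.6676
W_by_gas = 1618 J.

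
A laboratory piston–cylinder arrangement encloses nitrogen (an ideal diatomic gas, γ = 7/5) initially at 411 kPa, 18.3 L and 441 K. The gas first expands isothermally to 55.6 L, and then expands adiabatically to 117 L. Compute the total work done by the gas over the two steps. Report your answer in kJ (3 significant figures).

Step 1 (isothermal): W = P₁V₁ ln(V₂/V₁) = (7521) ln(55.6/18.3) = 8358 J.
After step 1: P = 135.3 kPa, V = 55.6 L, T = 441 K.
Step 2 (adiabatic): W = (P₁V₁ − P₂V₂)/(γ−1) = (7521 − 5585)/0.4 = 4840 J.
W_total = 8358 + 4840 = 13198 J.

W_total ≈ 13.2 kJ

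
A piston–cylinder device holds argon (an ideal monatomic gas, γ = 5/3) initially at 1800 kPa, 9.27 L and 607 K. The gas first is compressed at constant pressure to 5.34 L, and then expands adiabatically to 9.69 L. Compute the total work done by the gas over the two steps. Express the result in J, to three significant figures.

W_total ≈ -2350 J

Step 1 (isobaric): W = PΔV = (1800 kPa)(5.34 − 9.27 L) = -7074 J.
After step 1: P = 1800 kPa, V = 5.34 L, T = 349.7 K.
Step 2 (adiabatic): W = (P₁V₁ − P₂V₂)/(γ−1) = (9612 − 6461)/0.667 = 4727 J.
W_total = -7074 + 4727 = -2347 J.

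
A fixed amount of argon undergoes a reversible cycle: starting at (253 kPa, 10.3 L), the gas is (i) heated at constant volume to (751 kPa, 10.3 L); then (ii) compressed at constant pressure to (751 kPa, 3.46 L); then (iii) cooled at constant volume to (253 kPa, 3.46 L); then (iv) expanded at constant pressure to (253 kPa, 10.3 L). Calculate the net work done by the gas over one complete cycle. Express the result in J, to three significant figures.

Constant-volume legs do no work.
W(ii) = (751)(3.46 − 10.3) = -5137 J; W(iv) = (253)(10.3 − 3.46) = 1731 J.
W_net = -5137 + 1731 = -3406 J (the counter-clockwise enclosed area).

W_net ≈ -3410 J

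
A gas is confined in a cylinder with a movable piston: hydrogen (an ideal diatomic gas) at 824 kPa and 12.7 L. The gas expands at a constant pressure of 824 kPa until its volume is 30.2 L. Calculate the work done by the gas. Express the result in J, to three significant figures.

Isobaric: W = P ΔV.
W = (824 kPa)(30.2 − 12.7 L) = (824)(17.5) = 14420 J.

W ≈ 14400 J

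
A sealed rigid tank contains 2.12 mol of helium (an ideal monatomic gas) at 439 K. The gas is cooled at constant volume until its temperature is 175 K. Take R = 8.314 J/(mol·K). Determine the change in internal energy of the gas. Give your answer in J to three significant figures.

ΔU ≈ -6980 J

Constant volume ⇒ W = 0, so Q = ΔU = nCᵥΔT with Cᵥ = 3R/2 = 12.47 J/(mol·K).
ΔU = (2.12)(12.47)(175 − 439) = -6980 J.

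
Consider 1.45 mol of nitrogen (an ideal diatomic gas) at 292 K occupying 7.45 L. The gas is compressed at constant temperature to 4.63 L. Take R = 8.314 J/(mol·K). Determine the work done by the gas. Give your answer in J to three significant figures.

W ≈ -1670 J

Isothermal: W = nRT ln(V₂/V₁).
W = (1.45)(8.314)(292) × ln(4.63/7.45)
  = 3520 × -0.4757
W_by_gas = -1674 J.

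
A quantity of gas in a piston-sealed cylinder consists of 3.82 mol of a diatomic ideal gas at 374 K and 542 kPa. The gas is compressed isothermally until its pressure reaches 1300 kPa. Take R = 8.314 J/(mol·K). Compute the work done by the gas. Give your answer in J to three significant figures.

Isothermal process: W = nRT ln(V₂/V₁) = nRT ln(P₁/P₂).
W = (3.82)(8.314)(374) × ln(542/1300)
  = 11878 × ln(0.4169) = 11878 × -0.8749
W_by_gas = -10392 J.

W ≈ -10400 J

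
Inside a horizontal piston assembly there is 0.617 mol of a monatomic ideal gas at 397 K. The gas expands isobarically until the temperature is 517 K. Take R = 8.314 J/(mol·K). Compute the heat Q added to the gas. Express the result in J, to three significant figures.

Isobaric: W = nRΔT = (0.617)(8.314)(120) = 615.6 J.
ΔU = nCᵥΔT with Cᵥ = 3R/2: ΔU = (0.617)(12.47)(120) = 923.4 J.
Q = ΔU + W = 923.4 + 615.6 = 1539 J.

Q ≈ 1540 J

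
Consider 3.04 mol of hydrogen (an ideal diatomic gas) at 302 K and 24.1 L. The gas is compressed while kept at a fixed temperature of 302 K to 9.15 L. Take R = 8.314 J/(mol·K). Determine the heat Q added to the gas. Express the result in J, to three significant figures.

Q ≈ -7390 J

Isothermal ⇒ ΔU = 0, so Q = W = nRT ln(V₂/V₁).
Q = (3.04)(8.314)(302) ln(9.15/24.1) = 7633 × -0.9685 = -7392 J.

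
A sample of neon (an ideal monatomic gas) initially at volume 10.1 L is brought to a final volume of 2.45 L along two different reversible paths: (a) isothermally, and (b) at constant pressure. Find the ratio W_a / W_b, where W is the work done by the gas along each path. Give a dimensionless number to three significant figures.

Path (a) isothermal: W = P₁V₁ ln(V₂/V₁) → W_a/(P₁V₁) = -1.416.
Path (b) isobaric: W = P₁(V₂ − V₁) → W_b/(P₁V₁) = -0.7574.
W_a / W_b = -1.416 / -0.7574 = 1.87.

W_a / W_b ≈ 1.87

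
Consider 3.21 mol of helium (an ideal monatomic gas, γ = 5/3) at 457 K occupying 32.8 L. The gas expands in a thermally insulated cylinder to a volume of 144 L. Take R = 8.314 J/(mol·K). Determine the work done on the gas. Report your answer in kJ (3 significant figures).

Adiabatic: TV^(γ−1) = const with γ = 5/3.
T₂ = T₁ (V₁/V₂)^(γ−1) = 457 × (32.8/144)^0.667 = 457 × 0.373 = 170.4 K.
W_by = nCᵥ(T₁ − T₂) = (3.21)(12.47)(457 − 170.4) = 11471 J.
Work on gas = −W_by = -11471 J.

W ≈ -11.5 kJ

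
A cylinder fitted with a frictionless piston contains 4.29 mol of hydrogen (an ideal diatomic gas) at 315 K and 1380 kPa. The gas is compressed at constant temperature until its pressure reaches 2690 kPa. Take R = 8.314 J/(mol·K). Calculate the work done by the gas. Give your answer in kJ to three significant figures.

Isothermal process: W = nRT ln(V₂/V₁) = nRT ln(P₁/P₂).
W = (4.29)(8.314)(315) × ln(1380/2690)
  = 11235 × ln(0.513) = 11235 × -0.6675
W_by_gas = -7499 J.

W ≈ -7.50 kJ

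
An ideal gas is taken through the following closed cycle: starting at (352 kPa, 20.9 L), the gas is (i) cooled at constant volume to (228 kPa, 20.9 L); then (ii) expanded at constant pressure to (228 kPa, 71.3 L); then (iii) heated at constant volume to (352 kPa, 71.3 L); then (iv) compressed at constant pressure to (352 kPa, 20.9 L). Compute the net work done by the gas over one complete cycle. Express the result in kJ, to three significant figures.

Constant-volume legs do no work.
W(ii) = (228)(71.3 − 20.9) = 11491 J; W(iv) = (352)(20.9 − 71.3) = -17741 J.
W_net = 11491 − 17741 = -6250 J (the counter-clockwise enclosed area).

W_net ≈ -6.25 kJ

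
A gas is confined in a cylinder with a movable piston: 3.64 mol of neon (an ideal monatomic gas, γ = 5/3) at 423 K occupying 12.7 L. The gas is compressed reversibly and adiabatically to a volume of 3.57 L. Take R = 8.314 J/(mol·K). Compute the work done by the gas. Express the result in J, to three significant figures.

Adiabatic: TV^(γ−1) = const with γ = 5/3.
T₂ = T₁ (V₁/V₂)^(γ−1) = 423 × (12.7/3.57)^0.667 = 423 × 2.33 = 985.7 K.
W_by = nCᵥ(T₁ − T₂) = (3.64)(12.47)(423 − 985.7) = -25545 J.

W ≈ -25500 J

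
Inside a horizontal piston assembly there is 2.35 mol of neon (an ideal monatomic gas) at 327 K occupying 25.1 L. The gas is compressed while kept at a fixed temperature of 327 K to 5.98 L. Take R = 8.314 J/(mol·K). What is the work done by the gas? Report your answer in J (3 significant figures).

W ≈ -9160 J

Isothermal: W = nRT ln(V₂/V₁).
W = (2.35)(8.314)(327) × ln(5.98/25.1)
  = 6389 × -1.434
W_by_gas = -9165 J.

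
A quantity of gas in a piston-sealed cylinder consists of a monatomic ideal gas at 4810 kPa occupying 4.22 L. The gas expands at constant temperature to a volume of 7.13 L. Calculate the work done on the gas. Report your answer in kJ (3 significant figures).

Isothermal: W = nRT ln(V₂/V₁) = P₁V₁ ln(V₂/V₁).
P₁V₁ = (4810 kPa)(4.22 L) = 20298 J.
W = 20298 × ln(7.13/4.22) = 20298 × 0.5245
W_by_gas = 10646 J; work on gas = −W_by = -10646 J.

W ≈ -10.6 kJ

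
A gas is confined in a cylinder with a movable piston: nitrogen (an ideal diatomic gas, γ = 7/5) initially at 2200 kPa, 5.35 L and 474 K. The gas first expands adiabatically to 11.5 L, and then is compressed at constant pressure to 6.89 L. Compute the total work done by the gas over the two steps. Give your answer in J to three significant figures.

W_total ≈ 4280 J

Step 1 (adiabatic): W = (P₁V₁ − P₂V₂)/(γ−1) = (11770 − 8666)/0.4 = 7759 J.
After step 1: P = 753.6 kPa, V = 11.5 L, T = 349 K.
Step 2 (isobaric): W = PΔV = (753.6 kPa)(6.89 − 11.5 L) = -3474 J.
W_total = 7759 − 3474 = 4285 J.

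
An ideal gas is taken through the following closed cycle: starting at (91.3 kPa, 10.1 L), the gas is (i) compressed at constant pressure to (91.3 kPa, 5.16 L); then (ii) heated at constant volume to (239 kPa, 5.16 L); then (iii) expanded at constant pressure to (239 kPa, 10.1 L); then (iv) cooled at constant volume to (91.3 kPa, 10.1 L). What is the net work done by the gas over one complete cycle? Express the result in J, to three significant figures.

W_net ≈ 730 J

Constant-volume legs do no work.
W(i) = (91.3)(5.16 − 10.1) = -451 J; W(iii) = (239)(10.1 − 5.16) = 1181 J.
W_net = -451 + 1181 = 729.6 J (the clockwise enclosed area).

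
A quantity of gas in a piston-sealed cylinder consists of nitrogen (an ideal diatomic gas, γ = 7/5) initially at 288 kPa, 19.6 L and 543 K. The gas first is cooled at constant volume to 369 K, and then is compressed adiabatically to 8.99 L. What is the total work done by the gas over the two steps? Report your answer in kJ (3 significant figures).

W_total ≈ -3.51 kJ

Step 1 (isochoric): W = 0 (constant volume).
After step 1: P = 195.7 kPa (V unchanged).
Step 2 (adiabatic): W = (P₁V₁ − P₂V₂)/(γ−1) = (3836 − 5239)/0.4 = -3508 J.
W_total = 0 − 3508 = -3508 J.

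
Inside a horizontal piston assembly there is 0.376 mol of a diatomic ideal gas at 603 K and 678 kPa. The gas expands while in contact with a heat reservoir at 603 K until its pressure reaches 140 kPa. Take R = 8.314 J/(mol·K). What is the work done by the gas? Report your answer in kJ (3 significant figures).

Isothermal process: W = nRT ln(V₂/V₁) = nRT ln(P₁/P₂).
W = (0.376)(8.314)(603) × ln(678/140)
  = 1885 × ln(4.843) = 1885 × 1.578
W_by_gas = 2974 J.

W ≈ 2.97 kJ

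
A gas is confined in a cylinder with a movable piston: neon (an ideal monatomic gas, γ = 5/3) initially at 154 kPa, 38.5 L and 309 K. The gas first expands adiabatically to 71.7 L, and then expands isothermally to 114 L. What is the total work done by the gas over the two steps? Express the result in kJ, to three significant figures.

Step 1 (adiabatic): W = (P₁V₁ − P₂V₂)/(γ−1) = (5929 − 3917)/0.667 = 3018 J.
After step 1: P = 54.63 kPa, V = 71.7 L, T = 204.1 K.
Step 2 (isothermal): W = P₁V₁ ln(V₂/V₁) = (3917) ln(114/71.7) = 1816 J.
W_total = 3018 + 1816 = 4834 J.

W_total ≈ 4.83 kJ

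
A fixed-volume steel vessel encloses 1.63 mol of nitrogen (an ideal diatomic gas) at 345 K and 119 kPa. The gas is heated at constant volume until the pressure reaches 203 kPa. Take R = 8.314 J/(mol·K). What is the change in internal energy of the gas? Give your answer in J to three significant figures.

ΔU ≈ 8250 J

Constant volume ⇒ W = 0, so Q = ΔU = nCᵥΔT with Cᵥ = 5R/2 = 20.79 J/(mol·K).
At constant V, T₂/T₁ = P₂/P₁ ⇒ ΔT = T₁(P₂/P₁ − 1) = 345·(203/119 − 1) = 243.5 K.
ΔU = (1.63)(20.79)(243.5) = 8251 J.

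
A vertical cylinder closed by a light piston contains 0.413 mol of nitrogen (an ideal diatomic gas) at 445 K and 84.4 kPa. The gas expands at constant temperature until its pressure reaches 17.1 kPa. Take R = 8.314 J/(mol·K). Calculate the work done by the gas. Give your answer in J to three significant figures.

W ≈ 2440 J

Isothermal process: W = nRT ln(V₂/V₁) = nRT ln(P₁/P₂).
W = (0.413)(8.314)(445) × ln(84.4/17.1)
  = 1528 × ln(4.936) = 1528 × 1.596
W_by_gas = 2439 J.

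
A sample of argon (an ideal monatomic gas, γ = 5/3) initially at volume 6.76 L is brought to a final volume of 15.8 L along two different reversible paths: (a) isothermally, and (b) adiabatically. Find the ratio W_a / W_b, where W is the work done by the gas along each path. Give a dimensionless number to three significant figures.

W_a / W_b ≈ 1.31

Path (a) isothermal: W = P₁V₁ ln(V₂/V₁) → W_a/(P₁V₁) = 0.849.
Path (b) adiabatic: W = P₁V₁(1 − (V₁/V₂)^(γ−1))/(γ−1) → W_b/(P₁V₁) = 0.6483.
W_a / W_b = 0.849 / 0.6483 = 1.31.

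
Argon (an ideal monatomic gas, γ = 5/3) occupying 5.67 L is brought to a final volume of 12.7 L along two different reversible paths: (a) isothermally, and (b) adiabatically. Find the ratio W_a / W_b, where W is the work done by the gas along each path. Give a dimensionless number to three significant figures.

Path (a) isothermal: W = P₁V₁ ln(V₂/V₁) → W_a/(P₁V₁) = 0.8064.
Path (b) adiabatic: W = P₁V₁(1 − (V₁/V₂)^(γ−1))/(γ−1) → W_b/(P₁V₁) = 0.6238.
W_a / W_b = 0.8064 / 0.6238 = 1.293.

W_a / W_b ≈ 1.29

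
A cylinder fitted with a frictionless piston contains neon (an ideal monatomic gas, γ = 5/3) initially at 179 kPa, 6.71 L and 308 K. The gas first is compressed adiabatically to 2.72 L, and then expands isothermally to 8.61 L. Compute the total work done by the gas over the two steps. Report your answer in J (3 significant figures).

W_total ≈ 1040 J

Step 1 (adiabatic): W = (P₁V₁ − P₂V₂)/(γ−1) = (1201 − 2193)/0.667 = -1488 J.
After step 1: P = 806.2 kPa, V = 2.72 L, T = 562.3 K.
Step 2 (isothermal): W = P₁V₁ ln(V₂/V₁) = (2193) ln(8.61/2.72) = 2527 J.
W_total = -1488 + 2527 = 1039 J.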